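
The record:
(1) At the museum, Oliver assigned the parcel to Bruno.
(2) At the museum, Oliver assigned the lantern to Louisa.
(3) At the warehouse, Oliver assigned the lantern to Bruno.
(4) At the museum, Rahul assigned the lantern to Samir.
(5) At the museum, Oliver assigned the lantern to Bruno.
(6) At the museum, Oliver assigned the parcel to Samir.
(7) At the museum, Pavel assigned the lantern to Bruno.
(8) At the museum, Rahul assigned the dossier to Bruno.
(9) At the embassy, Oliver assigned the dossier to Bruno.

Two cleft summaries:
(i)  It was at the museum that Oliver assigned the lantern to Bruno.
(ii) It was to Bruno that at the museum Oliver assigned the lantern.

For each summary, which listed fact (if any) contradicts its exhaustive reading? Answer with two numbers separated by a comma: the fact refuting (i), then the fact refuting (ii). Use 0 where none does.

3, 2

(i): focus "at the museum". Looking for same agent, thing, recipient (Oliver / the lantern / Bruno) with some other setting — fact (3) has at the warehouse there. Refuted.
(ii): focus "Bruno". Looking for same agent, thing, setting (Oliver / the lantern / at the museum) with some other recipient — fact (2) has Louisa there. Refuted.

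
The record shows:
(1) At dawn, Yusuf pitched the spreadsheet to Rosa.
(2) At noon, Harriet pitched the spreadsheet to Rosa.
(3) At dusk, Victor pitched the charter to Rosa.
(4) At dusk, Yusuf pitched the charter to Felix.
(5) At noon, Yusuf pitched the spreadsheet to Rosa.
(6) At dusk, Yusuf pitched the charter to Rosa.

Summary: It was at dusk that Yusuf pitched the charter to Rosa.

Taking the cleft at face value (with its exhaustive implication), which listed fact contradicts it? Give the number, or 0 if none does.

0

Focus of the cleft: "at dusk" (the setting). Presupposed background: Yusuf as agent and the charter as thing and Rosa as recipient.
Exhaustivity: at dusk is the only setting satisfying that background.
Every other fact differs from the presupposition on some backgrounded slot, so none challenges the exhaustivity.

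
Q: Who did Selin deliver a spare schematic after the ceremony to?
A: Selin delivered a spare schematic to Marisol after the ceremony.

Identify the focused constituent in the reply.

to Marisol

The wh-word "who" asks about the recipient.
In the answer, "Selin", "a spare schematic" and "after the ceremony" are given — repeated from the question.
The constituent filling the recipient gap is "to Marisol"; that is the focus and would carry nuclear stress.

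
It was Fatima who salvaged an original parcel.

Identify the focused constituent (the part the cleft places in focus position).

In an it-cleft "It was X that/who ...", the clefted constituent X is the focus; the that/who-clause expresses the presupposed open proposition.
Here the focus is "Fatima". The backgrounded (presupposed) material includes "an original parcel".

Fatima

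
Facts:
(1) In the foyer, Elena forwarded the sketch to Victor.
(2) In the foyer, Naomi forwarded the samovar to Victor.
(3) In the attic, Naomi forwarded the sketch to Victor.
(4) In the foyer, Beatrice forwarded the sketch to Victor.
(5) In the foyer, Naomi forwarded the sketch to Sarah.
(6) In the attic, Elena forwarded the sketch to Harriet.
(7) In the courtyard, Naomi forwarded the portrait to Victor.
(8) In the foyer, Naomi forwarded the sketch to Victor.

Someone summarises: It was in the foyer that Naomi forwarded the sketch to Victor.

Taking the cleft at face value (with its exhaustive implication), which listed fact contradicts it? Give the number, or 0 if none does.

3

Focus of the cleft: "in the foyer" (the setting). Presupposed background: Naomi as agent and the sketch as thing and Victor as recipient.
Exhaustivity: in the foyer is the only setting satisfying that background.
Fact (3) shares the background but with setting = in the attic; exhaustivity is violated.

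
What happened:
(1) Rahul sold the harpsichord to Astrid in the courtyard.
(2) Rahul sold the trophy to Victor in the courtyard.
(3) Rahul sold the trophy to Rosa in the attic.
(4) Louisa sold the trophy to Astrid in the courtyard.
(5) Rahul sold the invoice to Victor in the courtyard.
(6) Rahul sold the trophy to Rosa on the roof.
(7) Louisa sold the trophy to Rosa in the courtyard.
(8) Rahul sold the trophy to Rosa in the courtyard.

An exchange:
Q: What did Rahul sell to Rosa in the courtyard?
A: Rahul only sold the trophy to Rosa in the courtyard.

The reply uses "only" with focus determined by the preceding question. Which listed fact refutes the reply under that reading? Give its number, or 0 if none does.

0

The question "What did ...?" targets the thing, so in the reply the focus falls on "the trophy".
So "only" ranges over things; the rest (Rahul as agent and Rosa as recipient and in the courtyard as setting) is presupposed.
No listed fact shares that background with another thing. Nothing contradicts the reply.
(Fact (2) would refute a reading with focus on the recipient — but that is not what the question asks.)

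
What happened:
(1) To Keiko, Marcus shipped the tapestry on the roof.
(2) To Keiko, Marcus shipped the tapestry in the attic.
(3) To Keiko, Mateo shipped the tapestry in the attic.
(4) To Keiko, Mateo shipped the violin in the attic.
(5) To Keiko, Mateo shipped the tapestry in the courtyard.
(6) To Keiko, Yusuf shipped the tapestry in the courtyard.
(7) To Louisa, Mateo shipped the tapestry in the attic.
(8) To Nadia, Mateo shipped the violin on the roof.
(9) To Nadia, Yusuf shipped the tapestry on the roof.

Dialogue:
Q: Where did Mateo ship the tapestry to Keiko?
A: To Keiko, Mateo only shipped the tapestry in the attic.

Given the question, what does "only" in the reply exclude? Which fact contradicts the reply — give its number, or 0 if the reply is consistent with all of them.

5

Answering "Where did ...?" puts focus on the setting — here, "in the attic".
So "only" ranges over settings; the rest (Mateo as agent and the tapestry as thing and Keiko as recipient) is presupposed.
Fact (5) shares the background with a different setting (in the courtyard) — counterexample.
(Fact (7) would refute a reading with focus on the recipient — but that is not what the question asks.)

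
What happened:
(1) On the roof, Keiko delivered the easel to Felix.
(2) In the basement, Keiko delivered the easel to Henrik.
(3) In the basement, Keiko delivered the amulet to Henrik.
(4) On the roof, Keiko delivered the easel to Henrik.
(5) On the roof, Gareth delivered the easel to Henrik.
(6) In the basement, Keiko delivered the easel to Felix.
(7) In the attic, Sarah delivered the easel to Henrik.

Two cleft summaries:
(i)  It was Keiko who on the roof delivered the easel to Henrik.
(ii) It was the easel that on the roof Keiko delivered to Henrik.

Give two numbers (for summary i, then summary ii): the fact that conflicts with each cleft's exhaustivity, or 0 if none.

Summary (i) focuses "Keiko" (the agent); background same thing, recipient, setting (the easel / Henrik / on the roof). Fact (5) matches that background with agent = Gareth — refutes (i).
Summary (ii) focuses "the easel" (the thing); background same agent, recipient, setting (Keiko / Henrik / on the roof). No fact matches that background with a different thing, so 0.

5, 0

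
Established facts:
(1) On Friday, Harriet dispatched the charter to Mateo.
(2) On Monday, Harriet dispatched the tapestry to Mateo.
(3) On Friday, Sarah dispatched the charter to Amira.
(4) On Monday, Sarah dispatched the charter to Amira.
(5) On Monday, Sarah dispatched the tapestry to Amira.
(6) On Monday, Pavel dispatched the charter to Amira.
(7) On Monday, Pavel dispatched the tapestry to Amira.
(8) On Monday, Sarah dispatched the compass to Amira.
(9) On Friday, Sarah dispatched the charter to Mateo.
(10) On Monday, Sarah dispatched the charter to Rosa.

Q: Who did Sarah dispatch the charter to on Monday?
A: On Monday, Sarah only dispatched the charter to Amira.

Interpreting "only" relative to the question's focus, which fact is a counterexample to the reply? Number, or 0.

10

Answering "Who did ... to ...?" puts focus on the recipient — here, "Amira".
So "only" ranges over recipients; the rest (agent = Sarah, thing = the charter, setting = on Monday) is presupposed.
Fact (10) shares the background with a different recipient (Rosa) — counterexample.
(Fact (3) would refute a reading with focus on the setting — but that is not what the question asks.)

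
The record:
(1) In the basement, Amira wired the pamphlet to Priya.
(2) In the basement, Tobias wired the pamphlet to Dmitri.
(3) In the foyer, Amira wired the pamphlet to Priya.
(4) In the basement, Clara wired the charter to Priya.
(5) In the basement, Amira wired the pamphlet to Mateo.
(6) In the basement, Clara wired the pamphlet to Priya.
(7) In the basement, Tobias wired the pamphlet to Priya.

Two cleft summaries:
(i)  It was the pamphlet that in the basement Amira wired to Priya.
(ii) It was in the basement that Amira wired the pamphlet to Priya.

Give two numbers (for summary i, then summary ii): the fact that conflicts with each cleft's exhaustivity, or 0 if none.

Summary (i) focuses "the pamphlet" (the thing); background same agent, recipient, setting (Amira / Priya / in the basement). No fact matches that background with a different thing, so 0.
Summary (ii) focuses "in the basement" (the setting); background same agent, thing, recipient (Amira / the pamphlet / Priya). Fact (3) matches that background with setting = in the foyer — refutes (ii).

0, 3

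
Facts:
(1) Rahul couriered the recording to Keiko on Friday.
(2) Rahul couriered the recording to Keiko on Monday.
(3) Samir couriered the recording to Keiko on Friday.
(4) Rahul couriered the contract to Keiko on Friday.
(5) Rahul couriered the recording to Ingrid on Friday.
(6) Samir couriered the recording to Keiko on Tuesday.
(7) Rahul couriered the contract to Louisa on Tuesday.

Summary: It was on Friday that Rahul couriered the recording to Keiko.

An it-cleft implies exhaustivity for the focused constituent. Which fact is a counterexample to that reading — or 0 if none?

The cleft puts "on Friday" in focus and presupposes the open proposition with Rahul as agent and the recording as thing and Keiko as recipient.
Exhaustivity: on Friday is the only setting satisfying that background.
But fact (2) also has Rahul as agent and the recording as thing and Keiko as recipient, with setting = on Monday — so the exhaustive reading fails.

2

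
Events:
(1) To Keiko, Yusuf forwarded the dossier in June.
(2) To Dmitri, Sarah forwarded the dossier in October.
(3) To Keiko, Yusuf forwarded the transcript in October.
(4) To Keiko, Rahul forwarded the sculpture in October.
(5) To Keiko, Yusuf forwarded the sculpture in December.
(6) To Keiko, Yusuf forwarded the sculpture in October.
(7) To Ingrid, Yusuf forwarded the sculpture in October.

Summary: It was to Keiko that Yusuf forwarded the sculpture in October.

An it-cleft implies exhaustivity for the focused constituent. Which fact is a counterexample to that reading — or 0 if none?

Focus of the cleft: "Keiko" (the recipient). Presupposed background: same agent, thing, setting (Yusuf / the sculpture / in October).
The exhaustive reading says no other recipient fits that background.
But fact (7) also has same agent, thing, setting (Yusuf / the sculpture / in October), with recipient = Ingrid — so the exhaustive reading fails.

7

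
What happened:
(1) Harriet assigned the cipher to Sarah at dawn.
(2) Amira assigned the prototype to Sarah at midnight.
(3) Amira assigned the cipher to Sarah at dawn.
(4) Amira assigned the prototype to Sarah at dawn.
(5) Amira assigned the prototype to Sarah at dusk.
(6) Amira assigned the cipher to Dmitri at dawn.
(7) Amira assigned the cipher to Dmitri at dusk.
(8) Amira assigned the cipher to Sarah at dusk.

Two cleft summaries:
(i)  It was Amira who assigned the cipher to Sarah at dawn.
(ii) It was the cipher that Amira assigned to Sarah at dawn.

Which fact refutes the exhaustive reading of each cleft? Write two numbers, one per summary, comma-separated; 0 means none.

1, 4

(i): focus "Amira". Looking for same thing, recipient, setting (the cipher / Sarah / at dawn) with some other agent — fact (1) has Harriet there. Refuted.
(ii): focus "the cipher". Looking for same agent, recipient, setting (Amira / Sarah / at dawn) with some other thing — fact (4) has the prototype there. Refuted.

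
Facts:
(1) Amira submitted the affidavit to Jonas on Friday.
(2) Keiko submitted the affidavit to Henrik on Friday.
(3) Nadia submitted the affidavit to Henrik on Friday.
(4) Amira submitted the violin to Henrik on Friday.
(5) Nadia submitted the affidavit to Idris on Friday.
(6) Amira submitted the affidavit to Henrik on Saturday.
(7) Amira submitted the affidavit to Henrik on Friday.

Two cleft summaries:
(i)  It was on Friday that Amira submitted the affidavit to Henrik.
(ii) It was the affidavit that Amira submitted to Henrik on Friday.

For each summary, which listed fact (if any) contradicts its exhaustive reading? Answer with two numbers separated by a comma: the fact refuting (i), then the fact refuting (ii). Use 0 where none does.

Summary (i) focuses "on Friday" (the setting); background agent = Amira, thing = the affidavit, recipient = Henrik. Fact (6) matches that background with setting = on Saturday — refutes (i).
Summary (ii) focuses "the affidavit" (the thing); background agent = Amira, recipient = Henrik, setting = on Friday. Fact (4) matches that background with thing = the violin — refutes (ii).

6, 4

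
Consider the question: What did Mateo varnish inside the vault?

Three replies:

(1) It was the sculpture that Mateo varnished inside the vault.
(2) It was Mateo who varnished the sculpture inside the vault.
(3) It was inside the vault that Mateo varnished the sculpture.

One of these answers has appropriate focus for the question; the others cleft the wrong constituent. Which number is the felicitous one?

1

The question word "what" targets the direct object.
Option (1) clefts "the sculpture" — that matches what the question asks about.
Option (2) clefts "Mateo" — the subject (agent), not what was asked.
Option (3) clefts "inside the vault" — the location, not what was asked.
So the congruent reply is (1).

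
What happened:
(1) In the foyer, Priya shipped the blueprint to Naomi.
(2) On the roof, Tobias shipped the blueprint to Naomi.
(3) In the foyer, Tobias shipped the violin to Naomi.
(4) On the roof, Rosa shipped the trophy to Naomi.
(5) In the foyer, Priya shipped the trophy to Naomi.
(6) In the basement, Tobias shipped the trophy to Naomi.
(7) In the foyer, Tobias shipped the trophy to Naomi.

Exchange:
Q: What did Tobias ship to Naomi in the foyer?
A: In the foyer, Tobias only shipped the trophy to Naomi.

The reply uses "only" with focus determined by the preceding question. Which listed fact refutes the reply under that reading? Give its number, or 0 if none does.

3

Answering "What did ...?" puts focus on the thing — here, "the trophy".
So "only" ranges over things; the rest (same agent, recipient, setting (Tobias / Naomi / in the foyer)) is presupposed.
Fact (3) shares the background with a different thing (the violin) — counterexample.
(Fact (6) would refute a reading with focus on the setting — but that is not what the question asks.)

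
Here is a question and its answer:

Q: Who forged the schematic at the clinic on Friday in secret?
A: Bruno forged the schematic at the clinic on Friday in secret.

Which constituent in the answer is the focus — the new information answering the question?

Bruno

The wh-word "who" asks about the subject (agent).
In the answer, "the schematic", "in secret", "at the clinic" and "on Friday" are given — repeated from the question.
The constituent filling the subject (agent) gap is "Bruno"; that is the focus and would carry nuclear stress.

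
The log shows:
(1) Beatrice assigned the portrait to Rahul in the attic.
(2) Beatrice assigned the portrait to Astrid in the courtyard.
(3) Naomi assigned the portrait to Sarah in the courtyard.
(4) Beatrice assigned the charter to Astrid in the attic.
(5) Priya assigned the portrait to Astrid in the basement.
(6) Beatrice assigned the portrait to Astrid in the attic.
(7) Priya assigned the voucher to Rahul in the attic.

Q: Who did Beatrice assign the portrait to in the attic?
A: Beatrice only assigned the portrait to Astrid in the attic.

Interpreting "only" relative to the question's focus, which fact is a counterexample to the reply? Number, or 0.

1

Answering "Who did ... to ...?" puts focus on the recipient — here, "Astrid".
So "only" ranges over recipients; the rest (same agent, thing, setting (Beatrice / the portrait / in the attic)) is presupposed.
Fact (1) keeps same agent, thing, setting (Beatrice / the portrait / in the attic) but has recipient = Rahul; that refutes the reply.
(Fact (4) would refute a reading with focus on the thing — but that is not what the question asks.)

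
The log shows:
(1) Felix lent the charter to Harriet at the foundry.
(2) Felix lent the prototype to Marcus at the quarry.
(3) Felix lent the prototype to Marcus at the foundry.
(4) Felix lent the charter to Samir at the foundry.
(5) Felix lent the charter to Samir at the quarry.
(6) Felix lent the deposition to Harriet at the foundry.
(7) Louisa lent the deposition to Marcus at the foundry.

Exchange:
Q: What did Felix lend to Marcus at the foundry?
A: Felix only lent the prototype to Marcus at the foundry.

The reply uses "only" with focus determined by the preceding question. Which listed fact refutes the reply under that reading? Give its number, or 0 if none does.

0

The question "What did ...?" targets the thing, so in the reply the focus falls on "the prototype".
So "only" ranges over things; the rest (Felix as agent and Marcus as recipient and at the foundry as setting) is presupposed.
No listed fact shares that background with another thing. Nothing contradicts the reply.
(Fact (2) would refute a reading with focus on the setting — but that is not what the question asks.)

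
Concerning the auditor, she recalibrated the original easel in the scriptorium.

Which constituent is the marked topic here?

the auditor

The construction explicitly marks "the auditor" as what the sentence is about — the topic.
The remainder of the clause is the comment (what is said about the topic).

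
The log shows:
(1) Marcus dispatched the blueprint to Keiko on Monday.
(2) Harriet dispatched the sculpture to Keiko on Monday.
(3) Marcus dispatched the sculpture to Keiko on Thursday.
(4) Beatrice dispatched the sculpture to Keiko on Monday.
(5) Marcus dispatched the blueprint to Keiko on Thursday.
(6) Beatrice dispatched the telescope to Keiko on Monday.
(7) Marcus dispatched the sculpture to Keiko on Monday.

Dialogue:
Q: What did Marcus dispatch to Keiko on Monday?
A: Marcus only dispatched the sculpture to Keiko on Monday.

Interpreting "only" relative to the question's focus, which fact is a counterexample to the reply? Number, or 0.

1

The question "What did ...?" targets the thing, so in the reply the focus falls on "the sculpture".
"Only" then excludes alternative things while the background — agent = Marcus, recipient = Keiko, setting = on Monday — is held fixed.
Fact (1) keeps agent = Marcus, recipient = Keiko, setting = on Monday but has thing = the blueprint; that refutes the reply.
(Fact (3) would refute a reading with focus on the setting — but that is not what the question asks.)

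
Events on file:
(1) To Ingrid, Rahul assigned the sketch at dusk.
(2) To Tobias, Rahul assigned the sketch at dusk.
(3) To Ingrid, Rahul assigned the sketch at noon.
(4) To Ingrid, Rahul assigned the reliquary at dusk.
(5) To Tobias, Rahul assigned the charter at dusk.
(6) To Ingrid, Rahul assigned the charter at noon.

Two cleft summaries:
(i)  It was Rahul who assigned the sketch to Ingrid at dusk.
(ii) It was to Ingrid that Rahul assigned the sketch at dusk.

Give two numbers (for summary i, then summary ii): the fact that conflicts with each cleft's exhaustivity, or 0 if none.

0, 2

(i): focus "Rahul". No fact shares thing = the sketch, recipient = Ingrid, setting = at dusk with a different agent. 0.
(ii): focus "Ingrid". Looking for agent = Rahul, thing = the sketch, setting = at dusk with some other recipient — fact (2) has Tobias there. Refuted.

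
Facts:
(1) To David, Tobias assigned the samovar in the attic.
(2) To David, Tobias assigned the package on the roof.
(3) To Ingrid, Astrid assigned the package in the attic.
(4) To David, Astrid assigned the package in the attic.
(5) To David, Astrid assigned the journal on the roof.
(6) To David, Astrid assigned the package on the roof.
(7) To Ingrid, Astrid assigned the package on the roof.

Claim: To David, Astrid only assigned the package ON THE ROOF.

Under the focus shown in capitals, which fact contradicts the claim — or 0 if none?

Focus (in capitals) is "on the roof" — the setting. "Only" excludes alternative settings while holding fixed Astrid as agent and the package as thing and David as recipient.
Fact (4) shares the background but differs in setting (in the attic) — a counterexample.

4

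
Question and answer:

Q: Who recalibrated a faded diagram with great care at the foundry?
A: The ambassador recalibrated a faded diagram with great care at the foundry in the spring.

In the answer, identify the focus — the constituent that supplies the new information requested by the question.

the ambassador

The wh-word "who" asks about the subject (agent).
In the answer, "a faded diagram", "with great care" and "at the foundry" are given — repeated from the question.
"in the spring" is also new, but it specifies the time, which is not what the question asks about — so it is not the focus.
The constituent filling the subject (agent) gap is "the ambassador"; that is the focus.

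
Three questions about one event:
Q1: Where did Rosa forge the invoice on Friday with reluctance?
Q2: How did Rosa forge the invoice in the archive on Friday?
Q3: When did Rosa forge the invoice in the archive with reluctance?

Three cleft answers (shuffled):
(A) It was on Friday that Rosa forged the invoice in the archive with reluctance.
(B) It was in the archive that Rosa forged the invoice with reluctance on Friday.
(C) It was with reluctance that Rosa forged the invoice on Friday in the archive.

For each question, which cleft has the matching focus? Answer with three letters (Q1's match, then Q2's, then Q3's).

BCA

Q1 asks about the location; cleft (B) focuses "in the archive", which is the location — so Q1 → B.
Q2 asks about the manner; cleft (C) focuses "with reluctance", which is the manner — so Q2 → C.
Q3 asks about the time; cleft (A) focuses "on Friday", which is the time — so Q3 → A.
Mapping: Q1→B, Q2→C, Q3→A.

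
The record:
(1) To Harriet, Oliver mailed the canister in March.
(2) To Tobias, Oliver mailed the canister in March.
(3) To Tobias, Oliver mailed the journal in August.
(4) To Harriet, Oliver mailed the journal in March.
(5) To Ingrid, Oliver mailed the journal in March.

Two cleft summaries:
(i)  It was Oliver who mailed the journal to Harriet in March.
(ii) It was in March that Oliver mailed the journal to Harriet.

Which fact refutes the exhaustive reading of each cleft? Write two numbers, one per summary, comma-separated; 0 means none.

(i): focus "Oliver". No fact shares thing = the journal, recipient = Harriet, setting = in March with a different agent. 0.
(ii): focus "in March". No fact shares agent = Oliver, thing = the journal, recipient = Harriet with a different setting. 0.

0, 0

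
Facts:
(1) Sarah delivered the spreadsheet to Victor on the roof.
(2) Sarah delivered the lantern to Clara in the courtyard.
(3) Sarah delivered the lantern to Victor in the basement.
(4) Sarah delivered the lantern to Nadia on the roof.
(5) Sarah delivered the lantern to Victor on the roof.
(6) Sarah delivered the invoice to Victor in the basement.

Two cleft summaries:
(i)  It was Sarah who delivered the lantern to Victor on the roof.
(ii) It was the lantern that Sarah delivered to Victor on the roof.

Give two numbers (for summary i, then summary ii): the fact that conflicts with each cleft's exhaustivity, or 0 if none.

Summary (i) focuses "Sarah" (the agent); background same thing, recipient, setting (the lantern / Victor / on the roof). No fact matches that background with a different agent, so 0.
Summary (ii) focuses "the lantern" (the thing); background same agent, recipient, setting (Sarah / Victor / on the roof). Fact (1) matches that background with thing = the spreadsheet — refutes (ii).

0, 1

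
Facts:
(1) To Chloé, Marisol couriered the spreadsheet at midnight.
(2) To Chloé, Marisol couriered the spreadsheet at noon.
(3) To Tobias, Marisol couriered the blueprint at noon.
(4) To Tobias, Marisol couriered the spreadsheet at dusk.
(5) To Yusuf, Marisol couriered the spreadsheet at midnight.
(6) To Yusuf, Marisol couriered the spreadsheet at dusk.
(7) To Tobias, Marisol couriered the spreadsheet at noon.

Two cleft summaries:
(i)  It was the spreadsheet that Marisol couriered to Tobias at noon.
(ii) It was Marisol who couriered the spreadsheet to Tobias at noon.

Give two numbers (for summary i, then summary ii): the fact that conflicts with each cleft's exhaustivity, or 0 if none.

3, 0

Summary (i) focuses "the spreadsheet" (the thing); background Marisol as agent and Tobias as recipient and at noon as setting. Fact (3) matches that background with thing = the blueprint — refutes (i).
Summary (ii) focuses "Marisol" (the agent); background the spreadsheet as thing and Tobias as recipient and at noon as setting. No fact matches that background with a different agent, so 0.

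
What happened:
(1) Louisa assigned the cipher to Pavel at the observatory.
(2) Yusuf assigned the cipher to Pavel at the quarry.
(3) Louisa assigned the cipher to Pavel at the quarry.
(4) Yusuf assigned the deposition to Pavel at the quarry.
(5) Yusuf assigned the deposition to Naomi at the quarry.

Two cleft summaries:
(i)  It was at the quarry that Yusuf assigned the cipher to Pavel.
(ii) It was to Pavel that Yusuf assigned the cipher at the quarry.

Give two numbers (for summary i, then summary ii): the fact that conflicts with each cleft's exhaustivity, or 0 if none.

0, 0

(i): focus "at the quarry". No fact shares agent = Yusuf, thing = the cipher, recipient = Pavel with a different setting. 0.
(ii): focus "Pavel". No fact shares agent = Yusuf, thing = the cipher, setting = at the quarry with a different recipient. 0.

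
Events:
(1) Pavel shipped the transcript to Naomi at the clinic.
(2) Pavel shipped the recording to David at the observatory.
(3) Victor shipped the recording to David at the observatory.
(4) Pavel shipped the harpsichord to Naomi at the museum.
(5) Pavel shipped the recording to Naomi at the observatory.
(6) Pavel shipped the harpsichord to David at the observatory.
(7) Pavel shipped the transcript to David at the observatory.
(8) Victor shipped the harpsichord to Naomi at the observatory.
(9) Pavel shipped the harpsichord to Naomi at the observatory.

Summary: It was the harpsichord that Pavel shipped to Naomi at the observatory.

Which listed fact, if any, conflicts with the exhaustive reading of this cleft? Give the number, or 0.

Focus of the cleft: "the harpsichord" (the thing). Presupposed background: same agent, recipient, setting (Pavel / Naomi / at the observatory).
Exhaustivity: the harpsichord is the only thing satisfying that background.
Fact (5) shares the background but with thing = the recording; exhaustivity is violated.

5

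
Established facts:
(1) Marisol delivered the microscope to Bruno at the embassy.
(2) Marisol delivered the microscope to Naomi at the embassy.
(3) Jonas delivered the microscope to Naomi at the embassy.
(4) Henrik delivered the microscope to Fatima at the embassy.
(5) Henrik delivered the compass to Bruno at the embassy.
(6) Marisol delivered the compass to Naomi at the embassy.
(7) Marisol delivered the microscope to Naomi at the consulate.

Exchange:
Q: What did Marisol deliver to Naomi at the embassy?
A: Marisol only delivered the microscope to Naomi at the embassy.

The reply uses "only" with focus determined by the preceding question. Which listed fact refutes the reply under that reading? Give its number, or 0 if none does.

The question "What did ...?" targets the thing, so in the reply the focus falls on "the microscope".
"Only" then excludes alternative things while the background — same agent, recipient, setting (Marisol / Naomi / at the embassy) — is held fixed.
Fact (6) shares the background with a different thing (the compass) — counterexample.
(Fact (1) would refute a reading with focus on the recipient — but that is not what the question asks.)

6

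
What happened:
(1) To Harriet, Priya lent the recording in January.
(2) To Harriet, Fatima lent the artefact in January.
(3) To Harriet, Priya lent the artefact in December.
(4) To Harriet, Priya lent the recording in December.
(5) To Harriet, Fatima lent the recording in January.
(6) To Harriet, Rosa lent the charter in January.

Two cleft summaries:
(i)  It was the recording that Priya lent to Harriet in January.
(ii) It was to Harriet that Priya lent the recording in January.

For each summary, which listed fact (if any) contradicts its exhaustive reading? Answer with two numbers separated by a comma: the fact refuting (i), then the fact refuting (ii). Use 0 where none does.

0, 0

(i): focus "the recording". No fact shares agent = Priya, recipient = Harriet, setting = in January with a different thing. 0.
(ii): focus "Harriet". No fact shares agent = Priya, thing = the recording, setting = in January with a different recipient. 0.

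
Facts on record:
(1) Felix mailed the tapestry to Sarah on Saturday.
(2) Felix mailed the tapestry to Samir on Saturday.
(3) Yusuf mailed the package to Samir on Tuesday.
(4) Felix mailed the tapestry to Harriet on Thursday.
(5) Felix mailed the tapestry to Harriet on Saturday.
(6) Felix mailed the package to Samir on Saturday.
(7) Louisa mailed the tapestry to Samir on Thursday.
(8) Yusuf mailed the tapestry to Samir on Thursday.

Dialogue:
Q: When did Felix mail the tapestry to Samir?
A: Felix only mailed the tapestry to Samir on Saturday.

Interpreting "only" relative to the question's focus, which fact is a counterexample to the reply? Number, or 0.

The question "When did ...?" targets the setting, so in the reply the focus falls on "on Saturday".
"Only" then excludes alternative settings while the background — same agent, thing, recipient (Felix / the tapestry / Samir) — is held fixed.
No fact keeps same agent, thing, recipient (Felix / the tapestry / Samir) while changing the setting; every other fact differs on something backgrounded. The reply stands.
(Fact (6) would refute a reading with focus on the thing — but that is not what the question asks.)

0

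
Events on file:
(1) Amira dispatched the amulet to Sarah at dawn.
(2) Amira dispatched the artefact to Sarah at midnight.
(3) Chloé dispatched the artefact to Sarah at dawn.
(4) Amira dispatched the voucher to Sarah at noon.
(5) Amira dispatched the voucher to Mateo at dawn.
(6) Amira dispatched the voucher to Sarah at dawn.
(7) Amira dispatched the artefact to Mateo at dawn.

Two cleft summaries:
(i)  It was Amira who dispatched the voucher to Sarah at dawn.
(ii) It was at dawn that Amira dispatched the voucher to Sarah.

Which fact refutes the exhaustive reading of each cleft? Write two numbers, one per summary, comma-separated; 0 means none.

0, 4

Summary (i) focuses "Amira" (the agent); background the voucher as thing and Sarah as recipient and at dawn as setting. No fact matches that background with a different agent, so 0.
Summary (ii) focuses "at dawn" (the setting); background Amira as agent and the voucher as thing and Sarah as recipient. Fact (4) matches that background with setting = at noon — refutes (ii).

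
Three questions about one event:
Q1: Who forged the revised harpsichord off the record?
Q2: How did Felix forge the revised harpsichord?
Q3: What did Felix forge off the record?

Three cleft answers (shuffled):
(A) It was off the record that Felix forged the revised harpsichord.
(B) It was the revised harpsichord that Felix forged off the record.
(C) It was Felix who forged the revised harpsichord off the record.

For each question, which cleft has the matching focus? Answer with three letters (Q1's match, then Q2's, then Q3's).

Q1 asks about the subject (agent); cleft (C) focuses "Felix", which is the subject (agent) — so Q1 → C.
Q2 asks about the manner; cleft (A) focuses "off the record", which is the manner — so Q2 → A.
Q3 asks about the direct object; cleft (B) focuses "the revised harpsichord", which is the direct object — so Q3 → B.
Mapping: Q1→C, Q2→A, Q3→B.

CAB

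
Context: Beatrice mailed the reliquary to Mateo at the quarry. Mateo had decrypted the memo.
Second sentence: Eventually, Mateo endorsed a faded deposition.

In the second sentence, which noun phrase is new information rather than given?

a faded deposition

"Mateo" in the second sentence is given — already mentioned in the context.
"a faded deposition" has no antecedent in the context; it is discourse-new (the indefinite article also signals a new referent).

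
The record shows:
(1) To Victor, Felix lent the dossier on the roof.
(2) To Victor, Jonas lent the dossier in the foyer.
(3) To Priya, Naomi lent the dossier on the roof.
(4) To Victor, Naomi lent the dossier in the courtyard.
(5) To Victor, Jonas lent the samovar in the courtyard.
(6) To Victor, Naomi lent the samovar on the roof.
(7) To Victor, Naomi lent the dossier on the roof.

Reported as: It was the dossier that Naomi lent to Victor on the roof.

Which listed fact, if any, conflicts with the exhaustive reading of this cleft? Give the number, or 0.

Focus of the cleft: "the dossier" (the thing). Presupposed background: Naomi as agent and Victor as recipient and on the roof as setting.
The exhaustive reading says no other thing fits that background.
Fact (6) shares the background but with thing = the samovar; exhaustivity is violated.

6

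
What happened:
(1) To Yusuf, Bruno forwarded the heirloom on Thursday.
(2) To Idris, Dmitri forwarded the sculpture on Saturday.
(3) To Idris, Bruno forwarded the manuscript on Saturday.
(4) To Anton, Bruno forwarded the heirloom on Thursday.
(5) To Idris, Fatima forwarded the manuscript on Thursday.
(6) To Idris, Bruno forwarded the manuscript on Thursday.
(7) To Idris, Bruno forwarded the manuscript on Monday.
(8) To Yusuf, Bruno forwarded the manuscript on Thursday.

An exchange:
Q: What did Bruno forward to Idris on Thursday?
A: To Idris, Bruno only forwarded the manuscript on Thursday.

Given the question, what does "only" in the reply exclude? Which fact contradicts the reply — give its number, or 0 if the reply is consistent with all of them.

The question "What did ...?" targets the thing, so in the reply the focus falls on "the manuscript".
"Only" then excludes alternative things while the background — Bruno as agent and Idris as recipient and on Thursday as setting — is held fixed.
No fact keeps Bruno as agent and Idris as recipient and on Thursday as setting while changing the thing; every other fact differs on something backgrounded. The reply stands.
(Fact (3) would refute a reading with focus on the setting — but that is not what the question asks.)

0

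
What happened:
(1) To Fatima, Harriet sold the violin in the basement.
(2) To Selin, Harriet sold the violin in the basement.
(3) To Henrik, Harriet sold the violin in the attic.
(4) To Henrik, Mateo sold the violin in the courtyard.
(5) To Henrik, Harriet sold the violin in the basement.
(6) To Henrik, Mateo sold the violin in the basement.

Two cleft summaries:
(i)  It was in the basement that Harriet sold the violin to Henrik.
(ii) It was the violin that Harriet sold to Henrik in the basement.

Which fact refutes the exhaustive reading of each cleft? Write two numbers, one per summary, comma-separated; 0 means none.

(i): focus "in the basement". Looking for same agent, thing, recipient (Harriet / the violin / Henrik) with some other setting — fact (3) has in the attic there. Refuted.
(ii): focus "the violin". No fact shares same agent, recipient, setting (Harriet / Henrik / in the basement) with a different thing. 0.

3, 0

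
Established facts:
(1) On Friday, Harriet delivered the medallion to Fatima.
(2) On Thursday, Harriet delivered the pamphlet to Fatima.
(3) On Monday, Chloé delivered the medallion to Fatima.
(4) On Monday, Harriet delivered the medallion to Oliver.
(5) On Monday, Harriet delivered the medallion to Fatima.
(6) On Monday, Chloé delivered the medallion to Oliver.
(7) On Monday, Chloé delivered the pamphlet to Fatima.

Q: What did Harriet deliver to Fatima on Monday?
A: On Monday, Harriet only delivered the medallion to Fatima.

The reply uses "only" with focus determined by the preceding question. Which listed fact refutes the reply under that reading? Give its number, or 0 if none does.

The question "What did ...?" targets the thing, so in the reply the focus falls on "the medallion".
"Only" then excludes alternative things while the background — same agent, recipient, setting (Harriet / Fatima / on Monday) — is held fixed.
No listed fact shares that background with another thing. Nothing contradicts the reply.
(Fact (1) would refute a reading with focus on the setting — but that is not what the question asks.)

0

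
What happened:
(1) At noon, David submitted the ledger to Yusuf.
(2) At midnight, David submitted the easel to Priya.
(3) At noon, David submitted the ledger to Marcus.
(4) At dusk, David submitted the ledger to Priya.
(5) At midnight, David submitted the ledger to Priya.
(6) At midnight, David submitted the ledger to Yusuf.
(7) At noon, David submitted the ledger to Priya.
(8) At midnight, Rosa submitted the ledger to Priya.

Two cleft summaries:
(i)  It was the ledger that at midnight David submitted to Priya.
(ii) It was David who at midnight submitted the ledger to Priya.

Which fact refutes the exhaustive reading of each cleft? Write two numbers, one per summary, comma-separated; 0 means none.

Summary (i) focuses "the ledger" (the thing); background agent = David, recipient = Priya, setting = at midnight. Fact (2) matches that background with thing = the easel — refutes (i).
Summary (ii) focuses "David" (the agent); background thing = the ledger, recipient = Priya, setting = at midnight. Fact (8) matches that background with agent = Rosa — refutes (ii).

2, 8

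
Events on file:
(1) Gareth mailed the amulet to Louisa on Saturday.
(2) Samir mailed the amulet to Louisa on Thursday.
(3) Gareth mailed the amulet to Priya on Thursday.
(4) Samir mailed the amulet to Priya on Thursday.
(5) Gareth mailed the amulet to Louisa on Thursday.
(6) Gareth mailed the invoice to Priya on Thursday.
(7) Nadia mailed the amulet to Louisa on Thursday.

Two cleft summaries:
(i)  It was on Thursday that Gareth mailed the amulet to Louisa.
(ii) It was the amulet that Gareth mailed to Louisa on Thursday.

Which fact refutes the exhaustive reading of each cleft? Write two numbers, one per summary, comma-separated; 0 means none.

1, 0

(i): focus "on Thursday". Looking for Gareth as agent and the amulet as thing and Louisa as recipient with some other setting — fact (1) has on Saturday there. Refuted.
(ii): focus "the amulet". No fact shares Gareth as agent and Louisa as recipient and on Thursday as setting with a different thing. 0.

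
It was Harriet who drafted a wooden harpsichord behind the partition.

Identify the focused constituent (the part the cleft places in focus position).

Harriet

In an it-cleft "It was X that/who ...", the clefted constituent X is the focus; the that/who-clause expresses the presupposed open proposition.
Here the focus is "Harriet". The backgrounded (presupposed) material includes "a wooden harpsichord" and "behind the partition".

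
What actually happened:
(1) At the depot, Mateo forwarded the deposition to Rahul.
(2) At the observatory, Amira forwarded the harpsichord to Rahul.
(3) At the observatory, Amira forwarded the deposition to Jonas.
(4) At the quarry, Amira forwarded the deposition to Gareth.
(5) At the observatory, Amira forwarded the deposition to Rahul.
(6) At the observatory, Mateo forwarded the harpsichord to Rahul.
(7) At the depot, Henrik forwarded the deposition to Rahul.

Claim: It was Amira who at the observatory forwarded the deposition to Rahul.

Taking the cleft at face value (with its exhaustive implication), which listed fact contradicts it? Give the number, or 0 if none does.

0

The cleft puts "Amira" in focus and presupposes the open proposition with the deposition as thing and Rahul as recipient and at the observatory as setting.
Exhaustivity: Amira is the only agent satisfying that background.
Every other fact differs from the presupposition on some backgrounded slot, so none challenges the exhaustivity.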